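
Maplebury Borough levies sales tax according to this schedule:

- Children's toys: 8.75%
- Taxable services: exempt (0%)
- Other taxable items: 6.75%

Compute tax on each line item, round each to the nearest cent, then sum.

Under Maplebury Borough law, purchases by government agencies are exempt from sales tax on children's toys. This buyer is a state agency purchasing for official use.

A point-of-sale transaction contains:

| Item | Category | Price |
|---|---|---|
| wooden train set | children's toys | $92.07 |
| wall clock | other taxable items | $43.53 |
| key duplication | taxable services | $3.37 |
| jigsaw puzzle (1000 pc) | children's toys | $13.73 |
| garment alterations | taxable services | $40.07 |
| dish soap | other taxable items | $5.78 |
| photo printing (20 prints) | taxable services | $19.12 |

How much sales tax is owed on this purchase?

$3.33

Wooden train set $92.07: children's toys, buyer-exempt → 0% → $0.00
Wall clock $43.53: other taxable items → 6.75% → $2.94
Key duplication $3.37: taxable services → 0% → $0.00
Jigsaw puzzle (1000 pc) $13.73: children's toys, buyer-exempt → 0% → $0.00
Garment alterations $40.07: taxable services → 0% → $0.00
Dish soap $5.78: other taxable items → 6.75% → $0.39
Photo printing (20 prints) $19.12: taxable services → 0% → $0.00
Total tax = $2.94 + $0.39 = $3.33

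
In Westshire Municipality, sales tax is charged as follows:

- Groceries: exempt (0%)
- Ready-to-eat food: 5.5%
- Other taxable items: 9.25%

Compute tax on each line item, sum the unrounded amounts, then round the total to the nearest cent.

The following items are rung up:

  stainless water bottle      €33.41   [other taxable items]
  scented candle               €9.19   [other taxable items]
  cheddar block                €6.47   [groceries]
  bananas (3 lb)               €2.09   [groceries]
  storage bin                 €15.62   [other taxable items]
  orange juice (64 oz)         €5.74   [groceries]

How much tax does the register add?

€5.39

Stainless water bottle €33.41: other taxable items → 9.25% → €3.090425
Scented candle €9.19: other taxable items → 9.25% → €0.850075
Cheddar block €6.47: groceries → 0% → €0.00
Bananas (3 lb) €2.09: groceries → 0% → €0.00
Storage bin €15.62: other taxable items → 9.25% → €1.44485
Orange juice (64 oz) €5.74: groceries → 0% → €0.00
Unrounded tax sum = €5.38535 → €5.39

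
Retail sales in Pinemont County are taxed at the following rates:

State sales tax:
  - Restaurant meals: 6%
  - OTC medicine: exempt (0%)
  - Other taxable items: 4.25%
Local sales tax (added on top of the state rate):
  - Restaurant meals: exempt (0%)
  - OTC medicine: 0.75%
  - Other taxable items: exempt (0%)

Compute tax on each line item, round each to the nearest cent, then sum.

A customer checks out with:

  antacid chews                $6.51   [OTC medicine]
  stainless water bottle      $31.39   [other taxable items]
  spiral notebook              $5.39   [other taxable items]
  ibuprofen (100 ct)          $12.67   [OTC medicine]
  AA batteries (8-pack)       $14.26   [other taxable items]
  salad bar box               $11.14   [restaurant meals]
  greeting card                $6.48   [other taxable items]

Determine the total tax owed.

$3.27

Antacid chews $6.51: OTC medicine → 0% + 0.75% local = 0.75% → $0.05
Stainless water bottle $31.39: other taxable items → 4.25% + 0% local = 4.25% → $1.33
Spiral notebook $5.39: other taxable items → 4.25% + 0% local = 4.25% → $0.23
Ibuprofen (100 ct) $12.67: OTC medicine → 0% + 0.75% local = 0.75% → $0.10
AA batteries (8-pack) $14.26: other taxable items → 4.25% + 0% local = 4.25% → $0.61
Salad bar box $11.14: restaurant meals → 6% + 0% local = 6% → $0.67
Greeting card $6.48: other taxable items → 4.25% + 0% local = 4.25% → $0.28
Total tax = $0.05 + $1.33 + $0.23 + $0.10 + $0.61 + $0.67 + $0.28 = $3.27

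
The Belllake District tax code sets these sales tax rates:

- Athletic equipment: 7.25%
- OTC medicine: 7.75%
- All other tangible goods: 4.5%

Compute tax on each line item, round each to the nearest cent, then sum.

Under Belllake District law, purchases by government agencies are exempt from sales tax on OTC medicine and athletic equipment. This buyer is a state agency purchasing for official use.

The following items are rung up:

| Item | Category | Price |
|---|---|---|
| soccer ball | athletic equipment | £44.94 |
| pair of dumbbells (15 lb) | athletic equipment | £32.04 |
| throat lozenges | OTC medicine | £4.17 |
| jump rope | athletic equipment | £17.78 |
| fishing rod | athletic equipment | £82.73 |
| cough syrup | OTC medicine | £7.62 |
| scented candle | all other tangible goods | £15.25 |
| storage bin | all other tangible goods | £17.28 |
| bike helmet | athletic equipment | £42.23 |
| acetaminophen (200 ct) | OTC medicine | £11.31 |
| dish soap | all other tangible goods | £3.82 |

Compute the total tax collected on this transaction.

Soccer ball £44.94: athletic equipment, buyer-exempt → 0% → £0.00
Pair of dumbbells (15 lb) £32.04: athletic equipment, buyer-exempt → 0% → £0.00
Throat lozenges £4.17: OTC medicine, buyer-exempt → 0% → £0.00
Jump rope £17.78: athletic equipment, buyer-exempt → 0% → £0.00
Fishing rod £82.73: athletic equipment, buyer-exempt → 0% → £0.00
Cough syrup £7.62: OTC medicine, buyer-exempt → 0% → £0.00
Scented candle £15.25: all other tangible goods → 4.5% → £0.69
Storage bin £17.28: all other tangible goods → 4.5% → £0.78
Bike helmet £42.23: athletic equipment, buyer-exempt → 0% → £0.00
Acetaminophen (200 ct) £11.31: OTC medicine, buyer-exempt → 0% → £0.00
Dish soap £3.82: all other tangible goods → 4.5% → £0.17
Total tax = £0.69 + £0.78 + £0.17 = £1.64

£1.64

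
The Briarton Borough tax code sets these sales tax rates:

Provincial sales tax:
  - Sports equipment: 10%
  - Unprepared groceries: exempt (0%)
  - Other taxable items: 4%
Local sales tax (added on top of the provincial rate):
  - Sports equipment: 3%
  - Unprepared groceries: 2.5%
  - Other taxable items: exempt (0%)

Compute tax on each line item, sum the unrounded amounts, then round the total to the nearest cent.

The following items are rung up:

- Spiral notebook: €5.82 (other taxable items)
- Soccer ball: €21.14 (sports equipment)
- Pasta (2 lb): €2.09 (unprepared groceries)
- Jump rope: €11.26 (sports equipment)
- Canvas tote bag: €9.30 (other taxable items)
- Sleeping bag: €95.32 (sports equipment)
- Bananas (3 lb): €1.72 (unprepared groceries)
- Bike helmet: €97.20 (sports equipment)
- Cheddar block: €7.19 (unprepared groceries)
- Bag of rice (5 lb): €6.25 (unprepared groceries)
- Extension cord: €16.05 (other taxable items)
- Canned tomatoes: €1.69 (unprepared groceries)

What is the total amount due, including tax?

Spiral notebook €5.82: other taxable items → 4% + 0% local = 4% → €0.2328
Soccer ball €21.14: sports equipment → 10% + 3% local = 13% → €2.7482
Pasta (2 lb) €2.09: unprepared groceries → 0% + 2.5% local = 2.5% → €0.05225
Jump rope €11.26: sports equipment → 10% + 3% local = 13% → €1.4638
Canvas tote bag €9.30: other taxable items → 4% + 0% local = 4% → €0.372
Sleeping bag €95.32: sports equipment → 10% + 3% local = 13% → €12.3916
Bananas (3 lb) €1.72: unprepared groceries → 0% + 2.5% local = 2.5% → €0.043
Bike helmet €97.20: sports equipment → 10% + 3% local = 13% → €12.636
Cheddar block €7.19: unprepared groceries → 0% + 2.5% local = 2.5% → €0.17975
Bag of rice (5 lb) €6.25: unprepared groceries → 0% + 2.5% local = 2.5% → €0.15625
Extension cord €16.05: other taxable items → 4% + 0% local = 4% → €0.642
Canned tomatoes €1.69: unprepared groceries → 0% + 2.5% local = 2.5% → €0.04225
Subtotal = €275.03; unrounded tax = €30.9599 → €30.96; total due = €305.99

€305.99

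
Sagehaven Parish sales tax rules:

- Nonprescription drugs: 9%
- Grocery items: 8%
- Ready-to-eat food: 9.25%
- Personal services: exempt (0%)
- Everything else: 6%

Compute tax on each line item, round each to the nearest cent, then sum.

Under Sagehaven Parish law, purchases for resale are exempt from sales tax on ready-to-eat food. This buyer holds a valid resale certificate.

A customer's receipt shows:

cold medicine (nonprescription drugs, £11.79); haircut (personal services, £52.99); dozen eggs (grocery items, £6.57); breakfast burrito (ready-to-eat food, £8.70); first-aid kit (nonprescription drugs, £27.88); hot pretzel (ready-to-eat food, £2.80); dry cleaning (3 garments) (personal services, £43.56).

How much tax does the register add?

£4.10

Cold medicine £11.79: nonprescription drugs → 9% → £1.06
Haircut £52.99: personal services → 0% → £0.00
Dozen eggs £6.57: grocery items → 8% → £0.53
Breakfast burrito £8.70: ready-to-eat food, buyer-exempt → 0% → £0.00
First-aid kit £27.88: nonprescription drugs → 9% → £2.51
Hot pretzel £2.80: ready-to-eat food, buyer-exempt → 0% → £0.00
Dry cleaning (3 garments) £43.56: personal services → 0% → £0.00
Total tax = £1.06 + £0.53 + £2.51 = £4.10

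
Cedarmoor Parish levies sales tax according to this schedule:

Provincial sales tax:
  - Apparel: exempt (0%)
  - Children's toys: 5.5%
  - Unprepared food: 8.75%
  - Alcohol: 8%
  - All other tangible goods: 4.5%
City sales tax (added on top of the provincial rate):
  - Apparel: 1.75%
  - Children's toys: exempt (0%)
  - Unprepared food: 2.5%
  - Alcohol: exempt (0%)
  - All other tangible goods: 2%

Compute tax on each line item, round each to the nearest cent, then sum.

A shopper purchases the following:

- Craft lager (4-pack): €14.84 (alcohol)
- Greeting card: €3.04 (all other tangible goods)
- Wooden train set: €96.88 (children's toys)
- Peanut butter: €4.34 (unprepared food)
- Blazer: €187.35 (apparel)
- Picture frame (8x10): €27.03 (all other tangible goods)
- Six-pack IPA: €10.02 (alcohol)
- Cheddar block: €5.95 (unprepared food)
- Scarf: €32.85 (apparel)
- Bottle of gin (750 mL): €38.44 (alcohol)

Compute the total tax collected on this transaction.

€17.37

Craft lager (4-pack) €14.84: alcohol → 8% + 0% city = 8% → €1.19
Greeting card €3.04: all other tangible goods → 4.5% + 2% city = 6.5% → €0.20
Wooden train set €96.88: children's toys → 5.5% + 0% city = 5.5% → €5.33
Peanut butter €4.34: unprepared food → 8.75% + 2.5% city = 11.25% → €0.49
Blazer €187.35: apparel → 0% + 1.75% city = 1.75% → €3.28
Picture frame (8x10) €27.03: all other tangible goods → 4.5% + 2% city = 6.5% → €1.76
Six-pack IPA €10.02: alcohol → 8% + 0% city = 8% → €0.80
Cheddar block €5.95: unprepared food → 8.75% + 2.5% city = 11.25% → €0.67
Scarf €32.85: apparel → 0% + 1.75% city = 1.75% → €0.57
Bottle of gin (750 mL) €38.44: alcohol → 8% + 0% city = 8% → €3.08
Total tax = €1.19 + €0.20 + €5.33 + €0.49 + €3.28 + €1.76 + €0.80 + €0.67 + €0.57 + €3.08 = €17.37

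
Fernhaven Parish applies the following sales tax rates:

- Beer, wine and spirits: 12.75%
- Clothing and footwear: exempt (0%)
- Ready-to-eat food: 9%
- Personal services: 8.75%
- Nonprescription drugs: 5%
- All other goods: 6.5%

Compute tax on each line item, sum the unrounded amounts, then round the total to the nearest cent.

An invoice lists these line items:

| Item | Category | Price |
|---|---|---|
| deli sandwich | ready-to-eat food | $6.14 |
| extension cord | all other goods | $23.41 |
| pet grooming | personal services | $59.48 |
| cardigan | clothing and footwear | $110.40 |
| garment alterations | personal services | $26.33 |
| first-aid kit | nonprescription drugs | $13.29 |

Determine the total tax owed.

$10.25

Deli sandwich $6.14: ready-to-eat food → 9% → $0.5526
Extension cord $23.41: all other goods → 6.5% → $1.52165
Pet grooming $59.48: personal services → 8.75% → $5.2045
Cardigan $110.40: clothing and footwear → 0% → $0.00
Garment alterations $26.33: personal services → 8.75% → $2.303875
First-aid kit $13.29: nonprescription drugs → 5% → $0.6645
Unrounded tax sum = $10.247125 → $10.25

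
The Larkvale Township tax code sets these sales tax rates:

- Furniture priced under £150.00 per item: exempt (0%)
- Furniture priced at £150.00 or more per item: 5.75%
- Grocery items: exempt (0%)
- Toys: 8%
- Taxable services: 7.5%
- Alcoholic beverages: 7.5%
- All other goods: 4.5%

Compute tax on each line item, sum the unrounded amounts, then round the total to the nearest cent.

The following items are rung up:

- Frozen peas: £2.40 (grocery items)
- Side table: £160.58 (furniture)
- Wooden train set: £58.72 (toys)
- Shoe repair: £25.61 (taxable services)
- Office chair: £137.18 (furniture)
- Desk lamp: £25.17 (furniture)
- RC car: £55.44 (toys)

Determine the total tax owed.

Frozen peas £2.40: grocery items → 0% → £0.00
Side table £160.58: furniture, £150.00 or more → 5.75% → £9.23335
Wooden train set £58.72: toys → 8% → £4.6976
Shoe repair £25.61: taxable services → 7.5% → £1.92075
Office chair £137.18: furniture, under £150.00 → 0% → £0.00
Desk lamp £25.17: furniture, under £150.00 → 0% → £0.00
RC car £55.44: toys → 8% → £4.4352
Unrounded tax sum = £20.2869 → £20.29

£20.29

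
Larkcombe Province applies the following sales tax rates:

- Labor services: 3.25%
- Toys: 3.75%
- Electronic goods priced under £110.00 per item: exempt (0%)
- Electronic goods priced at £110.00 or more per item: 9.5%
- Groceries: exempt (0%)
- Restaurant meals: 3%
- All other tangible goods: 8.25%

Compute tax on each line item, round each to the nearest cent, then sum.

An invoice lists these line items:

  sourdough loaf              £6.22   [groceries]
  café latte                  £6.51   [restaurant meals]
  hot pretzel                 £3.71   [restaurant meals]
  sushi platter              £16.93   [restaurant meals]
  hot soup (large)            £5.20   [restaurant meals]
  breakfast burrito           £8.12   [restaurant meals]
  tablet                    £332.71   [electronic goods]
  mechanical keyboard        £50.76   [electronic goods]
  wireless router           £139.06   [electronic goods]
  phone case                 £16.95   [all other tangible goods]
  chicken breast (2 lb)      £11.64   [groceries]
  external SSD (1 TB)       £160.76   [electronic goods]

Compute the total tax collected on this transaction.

Sourdough loaf £6.22: groceries → 0% → £0.00
Café latte £6.51: restaurant meals → 3% → £0.20
Hot pretzel £3.71: restaurant meals → 3% → £0.11
Sushi platter £16.93: restaurant meals → 3% → £0.51
Hot soup (large) £5.20: restaurant meals → 3% → £0.16
Breakfast burrito £8.12: restaurant meals → 3% → £0.24
Tablet £332.71: electronic goods, £110.00 or more → 9.5% → £31.61
Mechanical keyboard £50.76: electronic goods, under £110.00 → 0% → £0.00
Wireless router £139.06: electronic goods, £110.00 or more → 9.5% → £13.21
Phone case £16.95: all other tangible goods → 8.25% → £1.40
Chicken breast (2 lb) £11.64: groceries → 0% → £0.00
External SSD (1 TB) £160.76: electronic goods, £110.00 or more → 9.5% → £15.27
Total tax = £0.20 + £0.11 + £0.51 + £0.16 + £0.24 + £31.61 + £13.21 + £1.40 + £15.27 = £62.71

£62.71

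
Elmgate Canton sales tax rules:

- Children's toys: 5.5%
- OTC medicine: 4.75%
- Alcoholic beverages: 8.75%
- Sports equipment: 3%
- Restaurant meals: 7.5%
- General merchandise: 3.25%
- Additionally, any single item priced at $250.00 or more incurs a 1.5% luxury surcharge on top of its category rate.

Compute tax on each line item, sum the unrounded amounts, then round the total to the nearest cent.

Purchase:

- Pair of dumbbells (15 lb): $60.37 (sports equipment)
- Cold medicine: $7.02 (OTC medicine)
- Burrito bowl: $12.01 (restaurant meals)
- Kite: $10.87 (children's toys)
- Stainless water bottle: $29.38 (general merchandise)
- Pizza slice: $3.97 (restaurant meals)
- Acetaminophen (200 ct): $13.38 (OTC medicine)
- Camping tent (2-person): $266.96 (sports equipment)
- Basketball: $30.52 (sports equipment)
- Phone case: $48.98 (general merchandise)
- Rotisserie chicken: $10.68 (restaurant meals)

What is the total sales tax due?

$20.85

Pair of dumbbells (15 lb) $60.37: sports equipment → 3% → $1.8111
Cold medicine $7.02: OTC medicine → 4.75% → $0.33345
Burrito bowl $12.01: restaurant meals → 7.5% → $0.90075
Kite $10.87: children's toys → 5.5% → $0.59785
Stainless water bottle $29.38: general merchandise → 3.25% → $0.95485
Pizza slice $3.97: restaurant meals → 7.5% → $0.29775
Acetaminophen (200 ct) $13.38: OTC medicine → 4.75% → $0.63555
Camping tent (2-person) $266.96: sports equipment → 3% + 1.5% surcharge = 4.5% → $12.0132
Basketball $30.52: sports equipment → 3% → $0.9156
Phone case $48.98: general merchandise → 3.25% → $1.59185
Rotisserie chicken $10.68: restaurant meals → 7.5% → $0.801
Unrounded tax sum = $20.85295 → $20.85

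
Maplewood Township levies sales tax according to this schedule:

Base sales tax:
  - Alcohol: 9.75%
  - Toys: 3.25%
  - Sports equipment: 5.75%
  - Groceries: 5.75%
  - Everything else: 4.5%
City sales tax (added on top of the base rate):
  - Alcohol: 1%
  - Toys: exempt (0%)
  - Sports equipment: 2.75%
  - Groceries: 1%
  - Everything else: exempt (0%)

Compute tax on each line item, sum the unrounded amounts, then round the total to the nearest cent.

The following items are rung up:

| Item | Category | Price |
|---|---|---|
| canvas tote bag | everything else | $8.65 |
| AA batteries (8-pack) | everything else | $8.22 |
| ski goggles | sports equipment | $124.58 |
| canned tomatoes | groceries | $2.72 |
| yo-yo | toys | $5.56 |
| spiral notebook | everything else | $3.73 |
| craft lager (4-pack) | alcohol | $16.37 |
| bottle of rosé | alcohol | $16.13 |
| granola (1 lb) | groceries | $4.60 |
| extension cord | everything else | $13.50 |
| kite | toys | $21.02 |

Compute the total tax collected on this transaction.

$16.98

Canvas tote bag $8.65: everything else → 4.5% + 0% city = 4.5% → $0.38925
AA batteries (8-pack) $8.22: everything else → 4.5% + 0% city = 4.5% → $0.3699
Ski goggles $124.58: sports equipment → 5.75% + 2.75% city = 8.5% → $10.5893
Canned tomatoes $2.72: groceries → 5.75% + 1% city = 6.75% → $0.1836
Yo-yo $5.56: toys → 3.25% + 0% city = 3.25% → $0.1807
Spiral notebook $3.73: everything else → 4.5% + 0% city = 4.5% → $0.16785
Craft lager (4-pack) $16.37: alcohol → 9.75% + 1% city = 10.75% → $1.759775
Bottle of rosé $16.13: alcohol → 9.75% + 1% city = 10.75% → $1.733975
Granola (1 lb) $4.60: groceries → 5.75% + 1% city = 6.75% → $0.3105
Extension cord $13.50: everything else → 4.5% + 0% city = 4.5% → $0.6075
Kite $21.02: toys → 3.25% + 0% city = 3.25% → $0.68315
Unrounded tax sum = $16.9755 → $16.98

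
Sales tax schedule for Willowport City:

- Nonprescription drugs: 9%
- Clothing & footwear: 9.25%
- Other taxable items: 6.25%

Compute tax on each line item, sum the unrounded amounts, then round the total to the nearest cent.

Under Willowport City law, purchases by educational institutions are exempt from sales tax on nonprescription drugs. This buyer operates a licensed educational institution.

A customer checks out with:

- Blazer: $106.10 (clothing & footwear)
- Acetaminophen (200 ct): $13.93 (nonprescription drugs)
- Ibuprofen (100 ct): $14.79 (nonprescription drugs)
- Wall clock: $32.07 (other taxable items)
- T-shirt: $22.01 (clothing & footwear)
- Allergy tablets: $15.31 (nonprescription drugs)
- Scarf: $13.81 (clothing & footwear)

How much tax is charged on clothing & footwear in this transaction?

Blazer $106.10: clothing & footwear → 9.25% → $9.81425
T-shirt $22.01: clothing & footwear → 9.25% → $2.035925
Scarf $13.81: clothing & footwear → 9.25% → $1.277425
Tax on clothing & footwear: unrounded sum = $13.1276 → $13.13

$13.13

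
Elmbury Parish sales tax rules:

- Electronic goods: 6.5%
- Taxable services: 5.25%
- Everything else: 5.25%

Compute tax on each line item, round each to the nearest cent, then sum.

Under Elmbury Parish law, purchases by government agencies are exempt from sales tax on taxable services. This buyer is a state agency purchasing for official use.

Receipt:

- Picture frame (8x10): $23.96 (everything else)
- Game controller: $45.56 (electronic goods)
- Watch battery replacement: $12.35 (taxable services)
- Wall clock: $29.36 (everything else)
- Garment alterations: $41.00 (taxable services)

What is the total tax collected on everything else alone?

$2.80

Picture frame (8x10) $23.96: everything else → 5.25% → $1.26
Wall clock $29.36: everything else → 5.25% → $1.54
Tax on everything else = $1.26 + $1.54 = $2.80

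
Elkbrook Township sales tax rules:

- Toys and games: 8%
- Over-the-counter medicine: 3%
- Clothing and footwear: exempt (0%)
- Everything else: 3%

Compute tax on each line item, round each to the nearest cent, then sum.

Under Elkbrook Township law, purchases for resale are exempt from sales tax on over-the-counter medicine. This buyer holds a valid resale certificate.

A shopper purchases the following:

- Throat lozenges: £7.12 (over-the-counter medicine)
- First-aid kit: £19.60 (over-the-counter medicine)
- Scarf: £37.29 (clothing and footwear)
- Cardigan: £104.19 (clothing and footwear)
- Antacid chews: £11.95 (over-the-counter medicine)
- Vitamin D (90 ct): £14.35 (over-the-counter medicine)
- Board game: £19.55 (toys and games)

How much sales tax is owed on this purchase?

Throat lozenges £7.12: over-the-counter medicine, buyer-exempt → 0% → £0.00
First-aid kit £19.60: over-the-counter medicine, buyer-exempt → 0% → £0.00
Scarf £37.29: clothing and footwear → 0% → £0.00
Cardigan £104.19: clothing and footwear → 0% → £0.00
Antacid chews £11.95: over-the-counter medicine, buyer-exempt → 0% → £0.00
Vitamin D (90 ct) £14.35: over-the-counter medicine, buyer-exempt → 0% → £0.00
Board game £19.55: toys and games → 8% → £1.56
Total tax = £1.56

£1.56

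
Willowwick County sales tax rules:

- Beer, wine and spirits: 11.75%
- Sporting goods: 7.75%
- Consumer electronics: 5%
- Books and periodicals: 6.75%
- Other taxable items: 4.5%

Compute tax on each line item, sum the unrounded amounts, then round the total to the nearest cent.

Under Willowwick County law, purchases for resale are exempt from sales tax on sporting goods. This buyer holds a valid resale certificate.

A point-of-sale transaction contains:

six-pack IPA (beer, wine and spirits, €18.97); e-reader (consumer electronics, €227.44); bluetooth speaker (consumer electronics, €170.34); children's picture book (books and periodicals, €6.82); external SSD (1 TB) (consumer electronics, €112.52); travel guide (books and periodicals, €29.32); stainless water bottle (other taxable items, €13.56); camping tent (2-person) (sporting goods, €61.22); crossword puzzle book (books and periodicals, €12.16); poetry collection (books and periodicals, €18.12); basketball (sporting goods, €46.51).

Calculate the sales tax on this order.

€32.84

Six-pack IPA €18.97: beer, wine and spirits → 11.75% → €2.228975
E-reader €227.44: consumer electronics → 5% → €11.372
Bluetooth speaker €170.34: consumer electronics → 5% → €8.517
Children's picture book €6.82: books and periodicals → 6.75% → €0.46035
External SSD (1 TB) €112.52: consumer electronics → 5% → €5.626
Travel guide €29.32: books and periodicals → 6.75% → €1.9791
Stainless water bottle €13.56: other taxable items → 4.5% → €0.6102
Camping tent (2-person) €61.22: sporting goods, buyer-exempt → 0% → €0.00
Crossword puzzle book €12.16: books and periodicals → 6.75% → €0.8208
Poetry collection €18.12: books and periodicals → 6.75% → €1.2231
Basketball €46.51: sporting goods, buyer-exempt → 0% → €0.00
Unrounded tax sum = €32.837525 → €32.84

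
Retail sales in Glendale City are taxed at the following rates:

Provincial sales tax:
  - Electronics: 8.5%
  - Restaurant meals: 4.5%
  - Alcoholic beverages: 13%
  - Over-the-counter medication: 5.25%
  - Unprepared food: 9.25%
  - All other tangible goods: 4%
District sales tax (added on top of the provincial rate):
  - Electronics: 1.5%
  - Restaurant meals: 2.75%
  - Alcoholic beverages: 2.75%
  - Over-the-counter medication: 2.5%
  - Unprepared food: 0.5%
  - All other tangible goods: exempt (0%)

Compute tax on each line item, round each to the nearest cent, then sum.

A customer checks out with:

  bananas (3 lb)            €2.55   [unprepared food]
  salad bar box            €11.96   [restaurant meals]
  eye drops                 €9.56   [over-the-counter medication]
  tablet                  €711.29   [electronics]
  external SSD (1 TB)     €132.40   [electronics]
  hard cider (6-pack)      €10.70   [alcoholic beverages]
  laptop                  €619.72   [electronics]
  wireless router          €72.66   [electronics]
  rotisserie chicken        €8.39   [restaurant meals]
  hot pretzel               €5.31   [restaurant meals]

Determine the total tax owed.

Bananas (3 lb) €2.55: unprepared food → 9.25% + 0.5% district = 9.75% → €0.25
Salad bar box €11.96: restaurant meals → 4.5% + 2.75% district = 7.25% → €0.87
Eye drops €9.56: over-the-counter medication → 5.25% + 2.5% district = 7.75% → €0.74
Tablet €711.29: electronics → 8.5% + 1.5% district = 10% → €71.13
External SSD (1 TB) €132.40: electronics → 8.5% + 1.5% district = 10% → €13.24
Hard cider (6-pack) €10.70: alcoholic beverages → 13% + 2.75% district = 15.75% → €1.69
Laptop €619.72: electronics → 8.5% + 1.5% district = 10% → €61.97
Wireless router €72.66: electronics → 8.5% + 1.5% district = 10% → €7.27
Rotisserie chicken €8.39: restaurant meals → 4.5% + 2.75% district = 7.25% → €0.61
Hot pretzel €5.31: restaurant meals → 4.5% + 2.75% district = 7.25% → €0.38
Total tax = €0.25 + €0.87 + €0.74 + €71.13 + €13.24 + €1.69 + €61.97 + €7.27 + €0.61 + €0.38 = €158.15

€158.15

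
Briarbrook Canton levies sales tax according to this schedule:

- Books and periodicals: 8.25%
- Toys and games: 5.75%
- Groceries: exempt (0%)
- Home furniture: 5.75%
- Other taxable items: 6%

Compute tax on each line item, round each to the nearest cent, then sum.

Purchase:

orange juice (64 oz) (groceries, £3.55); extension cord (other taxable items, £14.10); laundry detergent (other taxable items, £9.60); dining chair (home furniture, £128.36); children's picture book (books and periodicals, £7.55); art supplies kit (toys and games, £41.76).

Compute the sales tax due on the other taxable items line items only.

Extension cord £14.10: other taxable items → 6% → £0.85
Laundry detergent £9.60: other taxable items → 6% → £0.58
Tax on other taxable items = £0.85 + £0.58 = £1.43

£1.43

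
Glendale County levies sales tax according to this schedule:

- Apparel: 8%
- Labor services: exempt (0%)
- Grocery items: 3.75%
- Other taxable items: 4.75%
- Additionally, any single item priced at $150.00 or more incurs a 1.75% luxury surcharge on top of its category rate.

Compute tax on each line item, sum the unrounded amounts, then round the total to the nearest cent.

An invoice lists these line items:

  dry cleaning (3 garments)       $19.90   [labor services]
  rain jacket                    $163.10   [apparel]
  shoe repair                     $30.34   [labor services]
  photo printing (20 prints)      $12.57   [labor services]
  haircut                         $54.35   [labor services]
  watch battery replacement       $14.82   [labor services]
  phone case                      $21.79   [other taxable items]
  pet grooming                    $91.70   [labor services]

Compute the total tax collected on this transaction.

Dry cleaning (3 garments) $19.90: labor services → 0% → $0.00
Rain jacket $163.10: apparel → 8% + 1.75% surcharge = 9.75% → $15.90225
Shoe repair $30.34: labor services → 0% → $0.00
Photo printing (20 prints) $12.57: labor services → 0% → $0.00
Haircut $54.35: labor services → 0% → $0.00
Watch battery replacement $14.82: labor services → 0% → $0.00
Phone case $21.79: other taxable items → 4.75% → $1.035025
Pet grooming $91.70: labor services → 0% → $0.00
Unrounded tax sum = $16.937275 → $16.94

$16.94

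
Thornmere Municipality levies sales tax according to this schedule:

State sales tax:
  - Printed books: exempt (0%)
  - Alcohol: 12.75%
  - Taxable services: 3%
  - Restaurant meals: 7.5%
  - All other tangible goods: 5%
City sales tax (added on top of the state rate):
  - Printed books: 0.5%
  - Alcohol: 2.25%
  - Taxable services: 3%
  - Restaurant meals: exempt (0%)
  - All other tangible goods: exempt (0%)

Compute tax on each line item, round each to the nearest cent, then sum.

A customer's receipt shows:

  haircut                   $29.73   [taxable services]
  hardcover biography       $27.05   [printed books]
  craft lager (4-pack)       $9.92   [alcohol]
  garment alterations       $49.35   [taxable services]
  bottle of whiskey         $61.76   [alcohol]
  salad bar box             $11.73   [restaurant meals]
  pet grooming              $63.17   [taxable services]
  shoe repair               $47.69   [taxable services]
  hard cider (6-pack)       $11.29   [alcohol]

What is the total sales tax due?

$24.85

Haircut $29.73: taxable services → 3% + 3% city = 6% → $1.78
Hardcover biography $27.05: printed books → 0% + 0.5% city = 0.5% → $0.14
Craft lager (4-pack) $9.92: alcohol → 12.75% + 2.25% city = 15% → $1.49
Garment alterations $49.35: taxable services → 3% + 3% city = 6% → $2.96
Bottle of whiskey $61.76: alcohol → 12.75% + 2.25% city = 15% → $9.26
Salad bar box $11.73: restaurant meals → 7.5% + 0% city = 7.5% → $0.88
Pet grooming $63.17: taxable services → 3% + 3% city = 6% → $3.79
Shoe repair $47.69: taxable services → 3% + 3% city = 6% → $2.86
Hard cider (6-pack) $11.29: alcohol → 12.75% + 2.25% city = 15% → $1.69
Total tax = $1.78 + $0.14 + $1.49 + $2.96 + $9.26 + $0.88 + $3.79 + $2.86 + $1.69 = $24.85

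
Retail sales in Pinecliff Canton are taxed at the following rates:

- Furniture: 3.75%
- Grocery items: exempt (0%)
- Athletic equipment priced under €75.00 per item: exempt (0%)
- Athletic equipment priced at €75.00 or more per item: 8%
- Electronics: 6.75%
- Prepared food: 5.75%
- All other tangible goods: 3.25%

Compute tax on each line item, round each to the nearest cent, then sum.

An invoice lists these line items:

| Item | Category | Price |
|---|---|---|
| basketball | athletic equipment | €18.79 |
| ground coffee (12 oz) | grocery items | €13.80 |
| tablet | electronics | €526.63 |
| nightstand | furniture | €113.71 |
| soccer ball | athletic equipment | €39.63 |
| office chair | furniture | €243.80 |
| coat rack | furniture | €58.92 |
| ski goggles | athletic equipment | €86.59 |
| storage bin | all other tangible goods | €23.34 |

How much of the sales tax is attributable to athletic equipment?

€6.93

Basketball €18.79: athletic equipment, under €75.00 → 0% → €0.00
Soccer ball €39.63: athletic equipment, under €75.00 → 0% → €0.00
Ski goggles €86.59: athletic equipment, €75.00 or more → 8% → €6.93
Tax on athletic equipment = €0.00 + €0.00 + €6.93 = €6.93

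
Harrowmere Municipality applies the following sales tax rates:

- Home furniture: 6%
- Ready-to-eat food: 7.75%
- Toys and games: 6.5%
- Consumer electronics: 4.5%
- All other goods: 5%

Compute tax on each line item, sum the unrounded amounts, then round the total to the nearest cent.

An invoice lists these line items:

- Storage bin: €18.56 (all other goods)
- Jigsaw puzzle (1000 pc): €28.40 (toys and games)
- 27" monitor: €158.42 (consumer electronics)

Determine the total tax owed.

€9.90

Storage bin €18.56: all other goods → 5% → €0.928
Jigsaw puzzle (1000 pc) €28.40: toys and games → 6.5% → €1.846
27" monitor €158.42: consumer electronics → 4.5% → €7.1289
Unrounded tax sum = €9.9029 → €9.90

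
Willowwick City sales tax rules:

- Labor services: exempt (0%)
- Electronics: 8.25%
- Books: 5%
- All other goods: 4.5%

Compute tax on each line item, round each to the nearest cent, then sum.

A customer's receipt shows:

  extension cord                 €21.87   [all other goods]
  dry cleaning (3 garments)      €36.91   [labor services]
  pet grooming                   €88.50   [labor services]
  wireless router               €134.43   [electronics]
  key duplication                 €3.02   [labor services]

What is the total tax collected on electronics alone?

Wireless router €134.43: electronics → 8.25% → €11.09
Tax on electronics = €11.09

€11.09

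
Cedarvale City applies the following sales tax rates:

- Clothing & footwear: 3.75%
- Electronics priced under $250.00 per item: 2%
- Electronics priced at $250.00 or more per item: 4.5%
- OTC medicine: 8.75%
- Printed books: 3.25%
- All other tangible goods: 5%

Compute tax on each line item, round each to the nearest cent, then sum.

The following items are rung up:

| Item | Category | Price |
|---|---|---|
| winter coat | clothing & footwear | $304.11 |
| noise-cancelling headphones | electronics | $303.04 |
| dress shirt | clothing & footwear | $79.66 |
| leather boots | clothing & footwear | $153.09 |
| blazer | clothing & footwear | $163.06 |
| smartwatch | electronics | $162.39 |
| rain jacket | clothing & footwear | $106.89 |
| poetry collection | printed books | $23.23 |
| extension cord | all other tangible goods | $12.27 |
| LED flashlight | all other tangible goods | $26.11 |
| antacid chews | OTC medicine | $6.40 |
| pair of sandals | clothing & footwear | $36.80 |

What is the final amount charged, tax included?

$1428.80

Winter coat $304.11: clothing & footwear → 3.75% → $11.40
Noise-cancelling headphones $303.04: electronics, $250.00 or more → 4.5% → $13.64
Dress shirt $79.66: clothing & footwear → 3.75% → $2.99
Leather boots $153.09: clothing & footwear → 3.75% → $5.74
Blazer $163.06: clothing & footwear → 3.75% → $6.11
Smartwatch $162.39: electronics, under $250.00 → 2% → $3.25
Rain jacket $106.89: clothing & footwear → 3.75% → $4.01
Poetry collection $23.23: printed books → 3.25% → $0.75
Extension cord $12.27: all other tangible goods → 5% → $0.61
LED flashlight $26.11: all other tangible goods → 5% → $1.31
Antacid chews $6.40: OTC medicine → 8.75% → $0.56
Pair of sandals $36.80: clothing & footwear → 3.75% → $1.38
Subtotal = $1377.05; tax = $51.75; total due = $1428.80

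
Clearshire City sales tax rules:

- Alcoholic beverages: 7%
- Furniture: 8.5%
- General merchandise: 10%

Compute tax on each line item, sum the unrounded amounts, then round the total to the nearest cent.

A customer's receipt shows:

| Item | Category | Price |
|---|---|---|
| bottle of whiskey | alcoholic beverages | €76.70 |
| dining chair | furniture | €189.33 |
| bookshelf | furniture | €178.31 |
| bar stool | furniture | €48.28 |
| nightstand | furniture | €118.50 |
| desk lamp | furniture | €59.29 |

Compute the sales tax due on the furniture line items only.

Dining chair €189.33: furniture → 8.5% → €16.09305
Bookshelf €178.31: furniture → 8.5% → €15.15635
Bar stool €48.28: furniture → 8.5% → €4.1038
Nightstand €118.50: furniture → 8.5% → €10.0725
Desk lamp €59.29: furniture → 8.5% → €5.03965
Tax on furniture: unrounded sum = €50.46535 → €50.47

€50.47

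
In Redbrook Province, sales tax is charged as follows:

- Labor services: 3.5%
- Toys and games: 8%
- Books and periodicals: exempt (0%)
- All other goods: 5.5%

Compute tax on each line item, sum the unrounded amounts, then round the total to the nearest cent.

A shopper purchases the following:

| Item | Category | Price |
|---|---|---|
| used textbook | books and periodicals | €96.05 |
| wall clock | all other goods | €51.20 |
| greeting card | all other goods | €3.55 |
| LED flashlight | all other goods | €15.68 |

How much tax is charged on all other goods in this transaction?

Wall clock €51.20: all other goods → 5.5% → €2.816
Greeting card €3.55: all other goods → 5.5% → €0.19525
LED flashlight €15.68: all other goods → 5.5% → €0.8624
Tax on all other goods: unrounded sum = €3.87365 → €3.87

€3.87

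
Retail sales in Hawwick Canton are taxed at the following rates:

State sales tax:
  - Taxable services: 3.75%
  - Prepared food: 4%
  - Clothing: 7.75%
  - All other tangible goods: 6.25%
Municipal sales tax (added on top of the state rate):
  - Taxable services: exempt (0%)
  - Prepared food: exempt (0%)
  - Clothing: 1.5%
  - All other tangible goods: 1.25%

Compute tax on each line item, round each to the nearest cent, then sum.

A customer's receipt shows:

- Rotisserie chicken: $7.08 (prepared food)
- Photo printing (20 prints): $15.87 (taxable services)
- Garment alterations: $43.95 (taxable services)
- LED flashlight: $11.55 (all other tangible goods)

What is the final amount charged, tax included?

$81.85

Rotisserie chicken $7.08: prepared food → 4% + 0% municipal = 4% → $0.28
Photo printing (20 prints) $15.87: taxable services → 3.75% + 0% municipal = 3.75% → $0.60
Garment alterations $43.95: taxable services → 3.75% + 0% municipal = 3.75% → $1.65
LED flashlight $11.55: all other tangible goods → 6.25% + 1.25% municipal = 7.5% → $0.87
Subtotal = $78.45; tax = $3.40; total due = $81.85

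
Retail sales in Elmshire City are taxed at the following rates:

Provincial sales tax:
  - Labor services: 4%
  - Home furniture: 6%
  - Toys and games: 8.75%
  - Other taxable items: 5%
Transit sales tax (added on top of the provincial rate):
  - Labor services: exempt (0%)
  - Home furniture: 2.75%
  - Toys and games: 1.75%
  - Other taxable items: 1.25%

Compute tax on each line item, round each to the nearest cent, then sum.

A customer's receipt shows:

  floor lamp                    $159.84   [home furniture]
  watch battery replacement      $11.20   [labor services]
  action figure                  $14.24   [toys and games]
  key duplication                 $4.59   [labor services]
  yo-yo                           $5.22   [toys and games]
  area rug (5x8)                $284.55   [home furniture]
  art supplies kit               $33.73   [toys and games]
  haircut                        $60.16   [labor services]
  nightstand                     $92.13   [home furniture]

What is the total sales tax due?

Floor lamp $159.84: home furniture → 6% + 2.75% transit = 8.75% → $13.99
Watch battery replacement $11.20: labor services → 4% + 0% transit = 4% → $0.45
Action figure $14.24: toys and games → 8.75% + 1.75% transit = 10.5% → $1.50
Key duplication $4.59: labor services → 4% + 0% transit = 4% → $0.18
Yo-yo $5.22: toys and games → 8.75% + 1.75% transit = 10.5% → $0.55
Area rug (5x8) $284.55: home furniture → 6% + 2.75% transit = 8.75% → $24.90
Art supplies kit $33.73: toys and games → 8.75% + 1.75% transit = 10.5% → $3.54
Haircut $60.16: labor services → 4% + 0% transit = 4% → $2.41
Nightstand $92.13: home furniture → 6% + 2.75% transit = 8.75% → $8.06
Total tax = $13.99 + $0.45 + $1.50 + $0.18 + $0.55 + $24.90 + $3.54 + $2.41 + $8.06 = $55.58

$55.58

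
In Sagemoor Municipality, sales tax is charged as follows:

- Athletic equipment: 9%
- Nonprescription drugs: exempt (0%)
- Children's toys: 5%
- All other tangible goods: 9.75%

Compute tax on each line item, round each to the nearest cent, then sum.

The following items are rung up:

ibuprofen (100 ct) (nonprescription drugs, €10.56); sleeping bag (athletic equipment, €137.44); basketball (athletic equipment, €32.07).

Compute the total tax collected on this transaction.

Ibuprofen (100 ct) €10.56: nonprescription drugs → 0% → €0.00
Sleeping bag €137.44: athletic equipment → 9% → €12.37
Basketball €32.07: athletic equipment → 9% → €2.89
Total tax = €12.37 + €2.89 = €15.26

€15.26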